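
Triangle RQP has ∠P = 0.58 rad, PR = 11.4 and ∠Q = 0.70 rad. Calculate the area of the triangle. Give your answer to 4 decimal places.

52.9565

The third angle is ∠R = π − ∠Q − ∠P = 1.862 rad.
Law of sines: QP = PR·sin R/sin Q ≈ 16.953.
Law of sines: RQ = PR·sin P/sin Q ≈ 9.6978.
Area = ½·PR·QP·sin P ≈ 52.957.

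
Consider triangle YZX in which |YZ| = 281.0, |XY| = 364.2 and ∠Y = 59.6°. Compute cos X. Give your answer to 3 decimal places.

By the law of cosines, |ZX|² = |XY|² + |YZ|² − 2·|XY|·|YZ|·cos Y = 1.0803e+05, so |ZX| ≈ 328.68.
Law of cosines again: cos X = (|ZX|² + |XY|² − |YZ|²)/(2·|ZX|·|XY|) ≈ 0.67545, so ∠X ≈ 47.51°.

cos X ≈ 0.675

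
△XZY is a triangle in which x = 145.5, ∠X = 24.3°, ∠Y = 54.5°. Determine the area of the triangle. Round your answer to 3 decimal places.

20542.164

The third angle is ∠Z = 180° − ∠Y − ∠X = 101.20°.
Law of sines: z = x·sin Z/sin X ≈ 346.84.
Law of sines: y = x·sin Y/sin X ≈ 287.85.
Area = ½·x·z·sin Y ≈ 20542.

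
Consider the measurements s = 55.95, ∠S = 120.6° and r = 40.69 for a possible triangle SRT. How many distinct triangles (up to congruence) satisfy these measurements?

r·sin S = 40.69·sin(120.6°) ≈ 35.02.
Since ∠S is not acute, a triangle exists only if s > r; here s > r, so there is exactly one triangle.

1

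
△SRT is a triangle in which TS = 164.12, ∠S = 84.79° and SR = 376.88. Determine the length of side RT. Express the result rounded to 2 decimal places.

397.17

By the law of cosines, RT² = TS² + SR² − 2·TS·SR·cos S = 1.5774e+05, so RT ≈ 397.17.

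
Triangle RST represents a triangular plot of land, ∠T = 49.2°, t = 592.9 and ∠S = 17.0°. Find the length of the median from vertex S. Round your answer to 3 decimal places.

m_S ≈ 647.634

The third angle is ∠R = 180° − ∠S − ∠T = 113.80°.
Law of sines: r = t·sin R/sin T ≈ 716.62.
Law of sines: s = t·sin S/sin T ≈ 228.99.
Median from S: ½√(2·t² + 2·r² − s²) ≈ 647.63.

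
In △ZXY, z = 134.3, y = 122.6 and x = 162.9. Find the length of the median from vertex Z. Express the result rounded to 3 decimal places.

Median from Z: ½√(2·x² + 2·y² − z²) ≈ 127.57.

m_Z ≈ 127.571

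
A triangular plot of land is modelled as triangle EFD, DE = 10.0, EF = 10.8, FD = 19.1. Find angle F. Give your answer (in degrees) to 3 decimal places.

By the law of cosines, cos F = (EF² + FD² − DE²) / (2·EF·FD) ≈ 0.92459, so ∠F ≈ 22.39°.

22.393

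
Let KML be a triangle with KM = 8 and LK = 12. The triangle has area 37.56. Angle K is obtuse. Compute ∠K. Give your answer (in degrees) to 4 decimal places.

From area = ½·LK·KM·sin K, we get sin K = 2·area/(LK·KM) ≈ 0.78250.
Taking the obtuse solution, ∠K ≈ 128.51°.

∠K ≈ 128.5100°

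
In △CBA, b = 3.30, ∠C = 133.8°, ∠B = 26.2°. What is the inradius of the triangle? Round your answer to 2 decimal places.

The third angle is ∠A = 180° − ∠C − ∠B = 20.00°.
Law of sines: c = b·sin C/sin B ≈ 5.3947.
Law of sines: a = b·sin A/sin B ≈ 2.5564.
Area = ½·b·c·sin A ≈ 3.0444.
Semiperimeter s = (5.3947+3.3+2.5564)/2 = 5.6256.
Inradius = area/s = 3.0444/5.6256 ≈ 0.54118.

r ≈ 0.54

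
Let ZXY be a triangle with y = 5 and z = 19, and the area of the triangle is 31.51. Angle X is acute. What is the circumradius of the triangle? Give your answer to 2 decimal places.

From area = ½·y·z·sin X, we get sin X = 2·area/(y·z) ≈ 0.66337.
Taking the acute solution, ∠X ≈ 41.56°.
Law of cosines then gives x ≈ 15.615.
Circumradius = x/(2 sin X) ≈ 11.769.

11.77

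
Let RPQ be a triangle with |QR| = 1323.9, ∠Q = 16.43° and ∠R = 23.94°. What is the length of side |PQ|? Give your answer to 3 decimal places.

The third angle is ∠P = 180° − ∠Q − ∠R = 139.63°.
Law of sines: |PQ| = |QR|·sin R/sin P ≈ 829.39.

829.388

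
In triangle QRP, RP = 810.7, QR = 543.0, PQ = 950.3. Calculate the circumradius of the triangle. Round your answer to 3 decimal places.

475.888

By the law of cosines, cos Q = (PQ² + QR² − RP²) / (2·PQ·QR) ≈ 0.52391, so ∠Q ≈ 1.0194 rad.
Circumradius = RP/(2 sin Q) ≈ 475.89.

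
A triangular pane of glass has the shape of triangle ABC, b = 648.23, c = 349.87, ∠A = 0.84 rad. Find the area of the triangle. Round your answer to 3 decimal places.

area ≈ 84441.126

Area = ½·b·c·sin A ≈ 84441.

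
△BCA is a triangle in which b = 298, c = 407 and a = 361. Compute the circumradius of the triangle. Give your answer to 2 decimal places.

By the law of cosines, cos B = (c² + a² − b²) / (2·c·a) ≈ 0.70500, so ∠B ≈ 45.17°.
Circumradius = b/(2 sin B) ≈ 210.09.

R ≈ 210.09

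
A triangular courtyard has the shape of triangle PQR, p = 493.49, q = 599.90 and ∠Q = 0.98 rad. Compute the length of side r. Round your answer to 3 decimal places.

712.960

Law of sines: sin P = p·sin Q/q ≈ 0.68318.
Since q ≥ p, only the acute value applies: ∠P ≈ 0.752 rad.
Then ∠R = π − ∠Q − ∠P ≈ 1.409 rad.
Law of sines gives r = q·sin R/sin Q ≈ 712.96.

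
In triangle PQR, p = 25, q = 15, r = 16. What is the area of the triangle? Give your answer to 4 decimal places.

Semiperimeter s = (25 + 15 + 16)/2 = 28.
Heron's formula: area = √(28·3·13·12) ≈ 114.47.

114.4727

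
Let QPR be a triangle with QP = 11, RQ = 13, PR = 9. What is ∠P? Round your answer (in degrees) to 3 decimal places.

By the law of cosines, cos P = (QP² + PR² − RQ²) / (2·QP·PR) ≈ 0.16667, so ∠P ≈ 80.41°.

80.406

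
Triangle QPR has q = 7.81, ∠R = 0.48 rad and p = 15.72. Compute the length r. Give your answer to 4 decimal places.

By the law of cosines, r² = q² + p² − 2·q·p·cos R = 90.316, so r ≈ 9.5035.

9.5035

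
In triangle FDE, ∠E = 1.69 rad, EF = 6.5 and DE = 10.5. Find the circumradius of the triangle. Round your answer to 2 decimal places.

By the law of cosines, FD² = DE² + EF² − 2·DE·EF·cos E = 168.73, so FD ≈ 12.99.
Area = ½·DE·EF·sin E ≈ 33.883.
Circumradius = FD/(2 sin E) ≈ 6.5413.

6.54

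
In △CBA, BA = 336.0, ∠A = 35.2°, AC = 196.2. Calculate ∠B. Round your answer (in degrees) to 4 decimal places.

By the law of cosines, CB² = BA² + AC² − 2·BA·AC·cos A = 43653, so CB ≈ 208.93.
Law of cosines again: cos B = (CB² + BA² − AC²)/(2·CB·BA) ≈ 0.84083, so ∠B ≈ 32.77°.

32.7724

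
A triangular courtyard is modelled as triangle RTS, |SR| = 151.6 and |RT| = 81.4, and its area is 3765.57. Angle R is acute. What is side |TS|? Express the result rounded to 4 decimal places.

From area = ½·|SR|·|RT|·sin R, we get sin R = 2·area/(|SR|·|RT|) ≈ 0.61029.
Taking the acute solution, ∠R ≈ 37.61°.
Law of cosines then gives |TS| ≈ 100.29.

100.2856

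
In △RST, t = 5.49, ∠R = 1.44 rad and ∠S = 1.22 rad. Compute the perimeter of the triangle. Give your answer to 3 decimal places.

The third angle is ∠T = π − ∠R − ∠S = 0.482 rad.
Law of sines: r = t·sin R/sin T ≈ 11.751.
Law of sines: s = t·sin S/sin T ≈ 11.131.
Semiperimeter p = (11.751+11.131+5.49)/2 = 14.186.
Perimeter = 11.751 + 11.131 + 5.49 = 28.372.

28.372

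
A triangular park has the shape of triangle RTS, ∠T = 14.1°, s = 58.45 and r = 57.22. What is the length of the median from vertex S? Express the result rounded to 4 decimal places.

By the law of cosines, t² = s² + r² − 2·s·r·cos T = 203.04, so t ≈ 14.249.
Median from S: ½√(2·r² + 2·t² − s²) ≈ 29.74.

m_S ≈ 29.7403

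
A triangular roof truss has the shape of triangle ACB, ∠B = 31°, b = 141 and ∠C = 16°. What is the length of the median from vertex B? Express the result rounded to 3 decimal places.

m_B ≈ 133.869

The third angle is ∠A = 180° − ∠C − ∠B = 133.00°.
Law of sines: a = b·sin A/sin B ≈ 200.22.
Law of sines: c = b·sin C/sin B ≈ 75.46.
Median from B: ½√(2·a² + 2·c² − b²) ≈ 133.87.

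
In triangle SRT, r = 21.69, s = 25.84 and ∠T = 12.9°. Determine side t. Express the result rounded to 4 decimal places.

By the law of cosines, t² = s² + r² − 2·s·r·cos T = 45.514, so t ≈ 6.7464.

6.7464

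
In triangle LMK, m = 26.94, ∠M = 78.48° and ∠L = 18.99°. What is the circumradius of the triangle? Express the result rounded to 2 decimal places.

The third angle is ∠K = 180° − ∠L − ∠M = 82.53°.
Law of sines: l = m·sin L/sin M ≈ 8.9466.
Law of sines: k = m·sin K/sin M ≈ 27.261.
Circumradius = m/(2 sin M) ≈ 13.747.

13.75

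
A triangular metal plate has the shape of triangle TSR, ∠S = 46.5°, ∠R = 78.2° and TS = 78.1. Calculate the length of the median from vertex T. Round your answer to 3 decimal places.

The third angle is ∠T = 180° − ∠S − ∠R = 55.30°.
Law of sines: SR = TS·sin T/sin R ≈ 65.596.
Law of sines: RT = TS·sin S/sin R ≈ 57.875.
Median from T: ½√(2·RT² + 2·TS² − SR²) ≈ 60.406.

60.406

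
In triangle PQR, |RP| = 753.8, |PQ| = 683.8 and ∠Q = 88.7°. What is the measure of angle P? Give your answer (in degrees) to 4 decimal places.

Law of sines: sin R = |PQ|·sin Q/|RP| ≈ 0.90690.
Since |RP| ≥ |PQ|, only the acute value applies: ∠R ≈ 65.08°.
Then ∠P = 180° − ∠Q − ∠R ≈ 26.22°.

∠P ≈ 26.2191°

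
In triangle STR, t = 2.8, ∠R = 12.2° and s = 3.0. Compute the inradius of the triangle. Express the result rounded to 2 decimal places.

By the law of cosines, r² = s² + t² − 2·s·t·cos R = 0.41941, so r ≈ 0.64762.
Area = ½·s·t·sin R ≈ 0.88756.
Semiperimeter p = (3+2.8+0.64762)/2 = 3.2238.
Inradius = area/p = 0.88756/3.2238 ≈ 0.27532.

0.28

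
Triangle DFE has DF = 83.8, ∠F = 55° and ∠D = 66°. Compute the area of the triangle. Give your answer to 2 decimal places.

area ≈ 3065.40

The third angle is ∠E = 180° − ∠D − ∠F = 59.00°.
Law of sines: FE = DF·sin D/sin E ≈ 89.312.
Law of sines: ED = DF·sin F/sin E ≈ 80.083.
Area = ½·DF·FE·sin F ≈ 3065.4.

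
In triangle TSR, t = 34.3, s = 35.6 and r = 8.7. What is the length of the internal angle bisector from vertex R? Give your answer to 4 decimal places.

By the law of cosines, cos R = (t² + s² − r²) / (2·t·s) ≈ 0.96970, so ∠R ≈ 14.14°.
The bisector from R has length 2·t·s·cos(∠R/2)/(t+s) ≈ 34.672.

t_R ≈ 34.6722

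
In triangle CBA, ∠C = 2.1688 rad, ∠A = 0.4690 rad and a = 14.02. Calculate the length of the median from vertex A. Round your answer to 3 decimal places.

The third angle is ∠B = π − ∠A − ∠C = 0.5038 rad.
Law of sines: c = a·sin C/sin A ≈ 25.635.
Law of sines: b = a·sin B/sin A ≈ 14.974.
Median from A: ½√(2·c² + 2·b² − a²) ≈ 19.788.

19.788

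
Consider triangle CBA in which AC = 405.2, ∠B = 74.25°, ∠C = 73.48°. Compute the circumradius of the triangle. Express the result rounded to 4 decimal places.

R ≈ 210.5033

The third angle is ∠A = 180° − ∠C − ∠B = 32.27°.
Law of sines: BA = AC·sin C/sin B ≈ 403.63.
Law of sines: CB = AC·sin A/sin B ≈ 224.78.
Circumradius = AC/(2 sin B) ≈ 210.5.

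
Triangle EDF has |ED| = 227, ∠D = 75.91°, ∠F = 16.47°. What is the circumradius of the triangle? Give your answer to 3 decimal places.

400.334

The third angle is ∠E = 180° − ∠D − ∠F = 87.62°.
Law of sines: |DF| = |ED|·sin E/sin F ≈ 799.98.
Law of sines: |FE| = |ED|·sin D/sin F ≈ 776.58.
Circumradius = |ED|/(2 sin F) ≈ 400.33.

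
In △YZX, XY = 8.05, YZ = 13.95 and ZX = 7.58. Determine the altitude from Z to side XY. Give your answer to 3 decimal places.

Semiperimeter s = (7.58 + 8.05 + 13.95)/2 = 14.79.
Heron's formula: area = √(14.79·7.21·6.74·0.84) ≈ 24.571.
The altitude from Z has length 2·area/XY ≈ 6.1046.

6.105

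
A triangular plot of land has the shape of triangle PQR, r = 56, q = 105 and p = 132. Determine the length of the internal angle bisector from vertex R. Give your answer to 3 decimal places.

By the law of cosines, cos R = (p² + q² − r²) / (2·p·q) ≈ 0.91317, so ∠R ≈ 0.420 rad.
The bisector from R has length 2·p·q·cos(∠R/2)/(p+q) ≈ 114.39.

114.395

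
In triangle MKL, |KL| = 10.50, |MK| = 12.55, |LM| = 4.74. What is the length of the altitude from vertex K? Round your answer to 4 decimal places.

h_K ≈ 10.1693

Semiperimeter s = (10.5 + 4.74 + 12.55)/2 = 13.895.
Heron's formula: area = √(13.895·3.395·9.155·1.345) ≈ 24.101.
The altitude from K has length 2·area/|LM| ≈ 10.169.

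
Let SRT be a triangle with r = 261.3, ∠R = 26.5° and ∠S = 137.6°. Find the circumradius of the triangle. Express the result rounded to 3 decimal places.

292.807

The third angle is ∠T = 180° − ∠S − ∠R = 15.90°.
Law of sines: s = r·sin S/sin R ≈ 394.88.
Law of sines: t = r·sin T/sin R ≈ 160.43.
Circumradius = r/(2 sin R) ≈ 292.81.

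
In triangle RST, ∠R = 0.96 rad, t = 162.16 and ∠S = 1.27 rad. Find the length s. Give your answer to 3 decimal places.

The third angle is ∠T = π − ∠R − ∠S = 0.912 rad.
Law of sines: s = t·sin S/sin T ≈ 195.93.

195.930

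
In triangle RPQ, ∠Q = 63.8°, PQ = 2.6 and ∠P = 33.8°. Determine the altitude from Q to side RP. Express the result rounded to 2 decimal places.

h_Q ≈ 1.45

The third angle is ∠R = 180° − ∠P − ∠Q = 82.40°.
Law of sines: QR = PQ·sin P/sin R ≈ 1.4592.
Law of sines: RP = PQ·sin Q/sin R ≈ 2.3535.
Area = ½·PQ·QR·sin Q ≈ 1.702.
The altitude from Q has length 2·area/RP ≈ 1.4464.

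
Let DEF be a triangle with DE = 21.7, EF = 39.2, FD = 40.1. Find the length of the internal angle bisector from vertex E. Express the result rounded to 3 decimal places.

21.951

By the law of cosines, cos E = (DE² + EF² − FD²) / (2·DE·EF) ≈ 0.23483, so ∠E ≈ 76.42°.
The bisector from E has length 2·DE·EF·cos(∠E/2)/(DE+EF) ≈ 21.951.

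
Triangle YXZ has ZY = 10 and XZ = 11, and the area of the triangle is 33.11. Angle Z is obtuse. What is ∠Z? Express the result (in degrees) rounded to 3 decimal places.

142.987

From area = ½·XZ·ZY·sin Z, we get sin Z = 2·area/(XZ·ZY) ≈ 0.60200.
Taking the obtuse solution, ∠Z ≈ 142.99°.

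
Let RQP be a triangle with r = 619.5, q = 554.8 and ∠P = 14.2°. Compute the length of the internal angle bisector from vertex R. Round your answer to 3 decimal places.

t_R ≈ 147.224

By the law of cosines, p² = r² + q² − 2·r·q·cos P = 25189, so p ≈ 158.71.
Law of cosines again: cos R = (q² + p² − r²)/(2·q·p) ≈ -0.28839, so ∠R ≈ 106.76°.
The bisector from R has length 2·q·p·cos(∠R/2)/(q+p) ≈ 147.22.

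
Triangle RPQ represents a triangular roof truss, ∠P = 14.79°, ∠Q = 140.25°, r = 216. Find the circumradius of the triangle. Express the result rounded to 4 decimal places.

The third angle is ∠R = 180° − ∠P − ∠Q = 24.96°.
Law of sines: p = r·sin P/sin R ≈ 130.67.
Law of sines: q = r·sin Q/sin R ≈ 327.31.
Circumradius = r/(2 sin R) ≈ 255.93.

255.9330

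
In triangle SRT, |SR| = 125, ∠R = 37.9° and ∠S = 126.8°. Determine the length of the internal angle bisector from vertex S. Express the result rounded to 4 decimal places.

78.3036

The third angle is ∠T = 180° − ∠S − ∠R = 15.30°.
Law of sines: |RT| = |SR|·sin S/sin T ≈ 379.32.
Law of sines: |TS| = |SR|·sin R/sin T ≈ 290.99.
The bisector from S has length 2·|TS|·|SR|·cos(∠S/2)/(|TS|+|SR|) ≈ 78.304.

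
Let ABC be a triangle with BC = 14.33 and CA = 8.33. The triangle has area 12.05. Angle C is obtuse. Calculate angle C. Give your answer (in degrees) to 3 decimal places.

From area = ½·BC·CA·sin C, we get sin C = 2·area/(BC·CA) ≈ 0.20190.
Taking the obtuse solution, ∠C ≈ 168.35°.

168.352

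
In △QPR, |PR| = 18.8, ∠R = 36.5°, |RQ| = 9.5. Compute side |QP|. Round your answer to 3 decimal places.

By the law of cosines, |QP|² = |PR|² + |RQ|² − 2·|PR|·|RQ|·cos R = 156.55, so |QP| ≈ 12.512.

12.512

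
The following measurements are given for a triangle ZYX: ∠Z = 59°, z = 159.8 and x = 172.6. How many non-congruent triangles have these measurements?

2

x·sin Z = 172.6·sin(59°) ≈ 147.9.
Since x sin Z < z < x (147.9 < 159.8 < 172.6), two triangles exist.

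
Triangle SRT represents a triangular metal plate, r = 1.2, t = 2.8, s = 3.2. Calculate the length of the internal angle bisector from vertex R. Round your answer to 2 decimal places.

2.93

By the law of cosines, cos R = (t² + s² − r²) / (2·t·s) ≈ 0.92857, so ∠R ≈ 21.79°.
The bisector from R has length 2·t·s·cos(∠R/2)/(t+s) ≈ 2.9328.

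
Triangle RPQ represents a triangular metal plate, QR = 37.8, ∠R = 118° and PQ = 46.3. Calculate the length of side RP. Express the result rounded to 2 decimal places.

14.34

Law of sines: sin P = QR·sin R/PQ ≈ 0.72085.
Since PQ ≥ QR, only the acute value applies: ∠P ≈ 46.12°.
Then ∠Q = 180° − ∠R − ∠P ≈ 15.88°.
Law of sines gives RP = PQ·sin Q/sin R ≈ 14.344.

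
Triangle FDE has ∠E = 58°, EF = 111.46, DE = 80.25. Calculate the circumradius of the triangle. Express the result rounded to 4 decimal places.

57.1126

By the law of cosines, FD² = DE² + EF² − 2·DE·EF·cos E = 9383.5, so FD ≈ 96.868.
Area = ½·DE·EF·sin E ≈ 3792.8.
Circumradius = FD/(2 sin E) ≈ 57.113.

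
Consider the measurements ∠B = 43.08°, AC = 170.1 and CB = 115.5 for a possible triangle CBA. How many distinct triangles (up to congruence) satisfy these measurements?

1

CB·sin B = 115.5·sin(43.08°) ≈ 78.89.
Since AC ≥ CB, exactly one triangle exists.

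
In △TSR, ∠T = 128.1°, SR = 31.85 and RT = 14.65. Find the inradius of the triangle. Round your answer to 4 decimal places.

3.5454

Law of sines: sin S = RT·sin T/SR ≈ 0.36197.
Since SR ≥ RT, only the acute value applies: ∠S ≈ 21.22°.
Then ∠R = 180° − ∠T − ∠S ≈ 30.68°.
Law of sines gives TS = SR·sin R/sin T ≈ 20.651.
Area = ½·SR·RT·sin R ≈ 119.04.
Semiperimeter s = (31.85+14.65+20.651)/2 = 33.575.
Inradius = area/s = 119.04/33.575 ≈ 3.5454.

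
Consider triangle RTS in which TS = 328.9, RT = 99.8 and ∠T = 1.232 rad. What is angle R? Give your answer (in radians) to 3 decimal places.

∠R ≈ 1.601 rad

By the law of cosines, SR² = RT² + TS² − 2·RT·TS·cos T = 96317, so SR ≈ 310.35.
Law of cosines again: cos R = (SR² + RT² − TS²)/(2·SR·RT) ≈ -0.03064, so ∠R ≈ 1.601 rad.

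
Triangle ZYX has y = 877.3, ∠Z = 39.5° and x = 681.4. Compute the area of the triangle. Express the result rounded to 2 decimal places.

190121.31

Area = ½·y·x·sin Z ≈ 1.9012e+05.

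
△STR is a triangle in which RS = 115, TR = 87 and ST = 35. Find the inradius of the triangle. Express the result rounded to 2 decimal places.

Semiperimeter s = (87 + 115 + 35)/2 = 118.5.
Heron's formula: area = √(118.5·31.5·3.5·83.5) ≈ 1044.5.
Inradius = area/s = 1044.5/118.5 ≈ 8.814.

8.81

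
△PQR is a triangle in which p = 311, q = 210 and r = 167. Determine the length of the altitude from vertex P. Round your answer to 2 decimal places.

Semiperimeter s = (311 + 210 + 167)/2 = 344.
Heron's formula: area = √(344·33·134·177) ≈ 16409.
The altitude from P has length 2·area/p ≈ 105.52.

h_P ≈ 105.52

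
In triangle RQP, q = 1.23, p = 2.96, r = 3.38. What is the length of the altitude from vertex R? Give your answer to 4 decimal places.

1.0636

Semiperimeter s = (3.38 + 1.23 + 2.96)/2 = 3.785.
Heron's formula: area = √(3.785·0.405·2.555·0.825) ≈ 1.7976.
The altitude from R has length 2·area/r ≈ 1.0636.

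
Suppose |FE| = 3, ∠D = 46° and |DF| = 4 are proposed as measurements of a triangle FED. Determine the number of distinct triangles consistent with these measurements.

|DF|·sin D = 4·sin(46°) ≈ 2.877.
Since |DF| sin D < |FE| < |DF| (2.877 < 3 < 4), two triangles exist.

2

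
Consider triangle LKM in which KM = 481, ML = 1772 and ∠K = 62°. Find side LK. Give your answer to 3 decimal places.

1946.169

Law of sines: sin L = KM·sin K/ML ≈ 0.23967.
Since ML ≥ KM, only the acute value applies: ∠L ≈ 13.87°.
Then ∠M = 180° − ∠K − ∠L ≈ 104.13°.
Law of sines gives LK = ML·sin M/sin K ≈ 1946.2.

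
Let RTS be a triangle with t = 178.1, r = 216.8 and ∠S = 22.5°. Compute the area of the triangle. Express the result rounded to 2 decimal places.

area ≈ 7388.10

Area = ½·r·t·sin S ≈ 7388.1.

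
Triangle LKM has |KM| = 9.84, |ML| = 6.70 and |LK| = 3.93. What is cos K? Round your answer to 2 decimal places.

0.87

By the law of cosines, cos K = (|LK|² + |KM|² − |ML|²) / (2·|LK|·|KM|) ≈ 0.87120, so ∠K ≈ 29.40°.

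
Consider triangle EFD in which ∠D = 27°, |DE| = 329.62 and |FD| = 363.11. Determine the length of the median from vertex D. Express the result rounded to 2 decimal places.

m_D ≈ 336.82

By the law of cosines, |EF|² = |FD|² + |DE|² − 2·|FD|·|DE|·cos D = 27212, so |EF| ≈ 164.96.
Median from D: ½√(2·|FD|² + 2·|DE|² − |EF|²) ≈ 336.82.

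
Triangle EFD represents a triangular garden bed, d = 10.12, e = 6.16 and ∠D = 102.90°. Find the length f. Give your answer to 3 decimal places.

6.771

Law of sines: sin E = e·sin D/d ≈ 0.59333.
Since d ≥ e, only the acute value applies: ∠E ≈ 36.39°.
Then ∠F = 180° − ∠D − ∠E ≈ 40.71°.
Law of sines gives f = d·sin F/sin D ≈ 6.7709.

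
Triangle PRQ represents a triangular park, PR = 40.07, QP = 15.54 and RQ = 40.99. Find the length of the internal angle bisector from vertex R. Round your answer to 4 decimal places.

By the law of cosines, cos R = (PR² + RQ² − QP²) / (2·PR·RQ) ≈ 0.92674, so ∠R ≈ 22.07°.
The bisector from R has length 2·PR·RQ·cos(∠R/2)/(PR+RQ) ≈ 39.776.

39.7757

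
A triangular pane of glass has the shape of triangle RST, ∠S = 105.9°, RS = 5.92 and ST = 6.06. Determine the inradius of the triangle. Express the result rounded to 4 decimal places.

1.6017

By the law of cosines, TR² = RS² + ST² − 2·RS·ST·cos S = 91.427, so TR ≈ 9.5617.
Area = ½·RS·ST·sin S ≈ 17.251.
Semiperimeter s = (6.06+9.5617+5.92)/2 = 10.771.
Inradius = area/s = 17.251/10.771 ≈ 1.6017.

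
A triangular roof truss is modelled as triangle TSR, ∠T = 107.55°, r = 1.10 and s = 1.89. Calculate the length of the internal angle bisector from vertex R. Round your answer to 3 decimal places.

2.085

By the law of cosines, t² = s² + r² − 2·s·r·cos T = 6.0359, so t ≈ 2.4568.
Law of cosines again: cos R = (t² + s² − r²)/(2·t·s) ≈ 0.90430, so ∠R ≈ 25.27°.
The bisector from R has length 2·t·s·cos(∠R/2)/(t+s) ≈ 2.0847.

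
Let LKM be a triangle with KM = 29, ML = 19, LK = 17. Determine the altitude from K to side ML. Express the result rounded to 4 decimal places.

Semiperimeter s = (29 + 19 + 17)/2 = 32.5.
Heron's formula: area = √(32.5·3.5·13.5·15.5) ≈ 154.28.
The altitude from K has length 2·area/ML ≈ 16.24.

h_K ≈ 16.2400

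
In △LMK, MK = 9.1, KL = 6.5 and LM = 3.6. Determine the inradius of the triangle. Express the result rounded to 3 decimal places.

Semiperimeter s = (9.1 + 6.5 + 3.6)/2 = 9.6.
Heron's formula: area = √(9.6·0.5·3.1·6) ≈ 9.4488.
Inradius = area/s = 9.4488/9.6 ≈ 0.98425.

r ≈ 0.984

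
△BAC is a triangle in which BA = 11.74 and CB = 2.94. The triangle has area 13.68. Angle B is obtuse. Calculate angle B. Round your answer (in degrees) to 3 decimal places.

∠B ≈ 127.563°

From area = ½·CB·BA·sin B, we get sin B = 2·area/(CB·BA) ≈ 0.79269.
Taking the obtuse solution, ∠B ≈ 127.56°.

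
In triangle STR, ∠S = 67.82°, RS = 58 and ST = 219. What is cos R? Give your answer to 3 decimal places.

By the law of cosines, TR² = RS² + ST² − 2·RS·ST·cos S = 41735, so TR ≈ 204.29.
Law of cosines again: cos R = (TR² + RS² − ST²)/(2·TR·RS) ≈ -0.12079, so ∠R ≈ 96.94°.

cos R ≈ -0.121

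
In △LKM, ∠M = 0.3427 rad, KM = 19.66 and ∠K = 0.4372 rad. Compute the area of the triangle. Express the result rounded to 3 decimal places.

area ≈ 39.101

The third angle is ∠L = π − ∠K − ∠M = 2.3617 rad.
Law of sines: ML = KM·sin K/sin L ≈ 11.837.
Law of sines: LK = KM·sin M/sin L ≈ 9.3946.
Area = ½·KM·ML·sin M ≈ 39.101.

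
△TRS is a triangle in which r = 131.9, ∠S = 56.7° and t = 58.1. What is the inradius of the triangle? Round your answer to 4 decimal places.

21.2675

By the law of cosines, s² = t² + r² − 2·t·r·cos S = 12358, so s ≈ 111.17.
Area = ½·t·r·sin S ≈ 3202.6.
Semiperimeter p = (58.1+131.9+111.17)/2 = 150.58.
Inradius = area/p = 3202.6/150.58 ≈ 21.268.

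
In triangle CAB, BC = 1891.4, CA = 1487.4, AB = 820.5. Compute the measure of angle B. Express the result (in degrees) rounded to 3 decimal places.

By the law of cosines, cos B = (AB² + BC² − CA²) / (2·AB·BC) ≈ 0.65670, so ∠B ≈ 48.95°.

∠B ≈ 48.951°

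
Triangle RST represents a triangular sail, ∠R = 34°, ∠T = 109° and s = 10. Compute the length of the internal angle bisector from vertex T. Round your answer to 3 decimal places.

t_T ≈ 5.594

The third angle is ∠S = 180° − ∠T − ∠R = 37.00°.
Law of sines: r = s·sin R/sin S ≈ 9.2918.
Law of sines: t = s·sin T/sin S ≈ 15.711.
The bisector from T has length 2·r·s·cos(∠T/2)/(r+s) ≈ 5.5938.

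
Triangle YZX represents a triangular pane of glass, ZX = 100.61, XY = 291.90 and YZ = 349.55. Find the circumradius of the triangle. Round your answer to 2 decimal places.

196.52

By the law of cosines, cos Y = (XY² + YZ² − ZX²) / (2·XY·YZ) ≈ 0.96668, so ∠Y ≈ 14.83°.
Circumradius = ZX/(2 sin Y) ≈ 196.52.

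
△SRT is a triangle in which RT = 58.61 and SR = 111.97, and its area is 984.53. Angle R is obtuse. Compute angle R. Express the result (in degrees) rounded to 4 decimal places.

162.5397

From area = ½·SR·RT·sin R, we get sin R = 2·area/(SR·RT) ≈ 0.30004.
Taking the obtuse solution, ∠R ≈ 162.54°.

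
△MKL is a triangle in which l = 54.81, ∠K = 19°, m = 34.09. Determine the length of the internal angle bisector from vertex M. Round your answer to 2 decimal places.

t_M ≈ 33.59

By the law of cosines, k² = l² + m² − 2·l·m·cos K = 632.91, so k ≈ 25.158.
Law of cosines again: cos M = (k² + l² − m²)/(2·k·l) ≈ 0.89743, so ∠M ≈ 26.18°.
The bisector from M has length 2·k·l·cos(∠M/2)/(k+l) ≈ 33.59.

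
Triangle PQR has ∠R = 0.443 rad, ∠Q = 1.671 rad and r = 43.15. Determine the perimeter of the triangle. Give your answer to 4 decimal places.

229.4840

The third angle is ∠P = π − ∠Q − ∠R = 1.028 rad.
Law of sines: p = r·sin P/sin R ≈ 86.175.
Law of sines: q = r·sin Q/sin R ≈ 100.16.
Semiperimeter s = (86.175+100.16+43.15)/2 = 114.74.
Perimeter = 86.175 + 100.16 + 43.15 = 229.48.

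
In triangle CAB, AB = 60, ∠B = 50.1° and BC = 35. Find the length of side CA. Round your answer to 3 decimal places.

46.162

By the law of cosines, CA² = AB² + BC² − 2·AB·BC·cos B = 2130.9, so CA ≈ 46.162.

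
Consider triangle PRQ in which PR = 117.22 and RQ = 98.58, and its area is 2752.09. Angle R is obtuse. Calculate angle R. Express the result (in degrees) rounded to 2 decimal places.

From area = ½·PR·RQ·sin R, we get sin R = 2·area/(PR·RQ) ≈ 0.47632.
Taking the obtuse solution, ∠R ≈ 151.55°.

∠R ≈ 151.55°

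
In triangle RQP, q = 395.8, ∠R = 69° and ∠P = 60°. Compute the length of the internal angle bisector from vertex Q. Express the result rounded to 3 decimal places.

t_Q ≈ 413.044

The third angle is ∠Q = 180° − ∠P − ∠R = 51.00°.
Law of sines: r = q·sin R/sin Q ≈ 475.47.
Law of sines: p = q·sin P/sin Q ≈ 441.07.
The bisector from Q has length 2·p·r·cos(∠Q/2)/(p+r) ≈ 413.04.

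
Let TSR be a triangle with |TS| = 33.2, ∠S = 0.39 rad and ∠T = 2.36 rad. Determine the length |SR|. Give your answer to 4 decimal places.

The third angle is ∠R = π − ∠T − ∠S = 0.392 rad.
Law of sines: |SR| = |TS|·sin T/sin R ≈ 61.275.

61.2754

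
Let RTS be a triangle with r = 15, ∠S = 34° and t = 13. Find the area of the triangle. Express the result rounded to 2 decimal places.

Area = ½·r·t·sin S ≈ 54.521.

54.52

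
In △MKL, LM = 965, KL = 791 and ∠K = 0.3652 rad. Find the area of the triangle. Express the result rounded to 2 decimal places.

area ≈ 234691.00

Law of sines: sin M = KL·sin K/LM ≈ 0.29274.
Since LM ≥ KL, only the acute value applies: ∠M ≈ 0.2971 rad.
Then ∠L = π − ∠K − ∠M ≈ 2.4793 rad.
Law of sines gives MK = LM·sin L/sin K ≈ 1661.6.
Area = ½·LM·KL·sin L ≈ 2.3469e+05.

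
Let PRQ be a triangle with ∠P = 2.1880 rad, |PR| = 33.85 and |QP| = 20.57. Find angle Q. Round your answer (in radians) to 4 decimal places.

By the law of cosines, |RQ|² = |QP|² + |PR|² − 2·|QP|·|PR|·cos P = 2374.9, so |RQ| ≈ 48.733.
Law of cosines again: cos Q = (|RQ|² + |QP|² − |PR|²)/(2·|RQ|·|QP|) ≈ 0.82410, so ∠Q ≈ 0.6022 rad.

∠Q ≈ 0.6022 rad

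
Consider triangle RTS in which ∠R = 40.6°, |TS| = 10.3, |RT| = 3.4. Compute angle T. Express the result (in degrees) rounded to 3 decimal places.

Law of sines: sin S = |RT|·sin R/|TS| ≈ 0.21482.
Since |TS| ≥ |RT|, only the acute value applies: ∠S ≈ 12.40°.
Then ∠T = 180° − ∠R − ∠S ≈ 127.00°.

∠T ≈ 126.995°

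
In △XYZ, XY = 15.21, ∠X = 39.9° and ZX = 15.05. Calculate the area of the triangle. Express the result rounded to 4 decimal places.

73.4173

Area = ½·ZX·XY·sin X ≈ 73.417.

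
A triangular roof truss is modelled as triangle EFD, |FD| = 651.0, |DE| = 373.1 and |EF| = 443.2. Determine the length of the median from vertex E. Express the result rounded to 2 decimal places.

248.73

Median from E: ½√(2·|DE|² + 2·|EF|² − |FD|²) ≈ 248.73.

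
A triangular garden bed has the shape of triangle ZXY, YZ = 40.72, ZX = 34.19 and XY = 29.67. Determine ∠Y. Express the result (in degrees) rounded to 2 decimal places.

∠Y ≈ 55.48°

By the law of cosines, cos Y = (XY² + YZ² − ZX²) / (2·XY·YZ) ≈ 0.56676, so ∠Y ≈ 55.48°.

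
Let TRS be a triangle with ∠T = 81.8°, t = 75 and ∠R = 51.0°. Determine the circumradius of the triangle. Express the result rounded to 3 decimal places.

37.887

The third angle is ∠S = 180° − ∠T − ∠R = 47.20°.
Law of sines: r = t·sin R/sin T ≈ 58.888.
Law of sines: s = t·sin S/sin T ≈ 55.598.
Circumradius = t/(2 sin T) ≈ 37.887.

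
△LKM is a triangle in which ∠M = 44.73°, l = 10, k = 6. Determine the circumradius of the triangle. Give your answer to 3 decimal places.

By the law of cosines, m² = l² + k² − 2·l·k·cos M = 50.748, so m ≈ 7.1238.
Area = ½·l·k·sin M ≈ 21.113.
Circumradius = m/(2 sin M) ≈ 5.0612.

R ≈ 5.061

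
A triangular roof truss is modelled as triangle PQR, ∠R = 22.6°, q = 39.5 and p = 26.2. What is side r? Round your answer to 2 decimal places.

By the law of cosines, r² = p² + q² − 2·p·q·cos R = 335.83, so r ≈ 18.326.

18.33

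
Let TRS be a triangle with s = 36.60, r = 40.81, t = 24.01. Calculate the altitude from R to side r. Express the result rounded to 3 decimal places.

21.313

Semiperimeter p = (24.01 + 40.81 + 36.6)/2 = 50.71.
Heron's formula: area = √(50.71·26.7·9.9·14.11) ≈ 434.89.
The altitude from R has length 2·area/r ≈ 21.313.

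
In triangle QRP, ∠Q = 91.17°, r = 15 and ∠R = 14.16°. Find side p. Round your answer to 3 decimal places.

59.135

The third angle is ∠P = 180° − ∠Q − ∠R = 74.67°.
Law of sines: p = r·sin P/sin R ≈ 59.135.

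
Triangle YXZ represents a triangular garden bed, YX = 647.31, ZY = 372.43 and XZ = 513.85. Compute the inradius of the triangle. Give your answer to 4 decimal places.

r ≈ 124.6750

Semiperimeter s = (513.85 + 372.43 + 647.31)/2 = 766.79.
Heron's formula: area = √(766.79·252.94·394.36·119.49) ≈ 95600.
Inradius = area/s = 95600/766.79 ≈ 124.67.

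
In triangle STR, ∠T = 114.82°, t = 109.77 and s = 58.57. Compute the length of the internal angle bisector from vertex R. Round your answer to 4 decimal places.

t_R ≈ 72.6011

Law of sines: sin S = s·sin T/t ≈ 0.48428.
Since t ≥ s, only the acute value applies: ∠S ≈ 28.97°.
Then ∠R = 180° − ∠T − ∠S ≈ 36.21°.
Law of sines gives r = t·sin R/sin T ≈ 71.453.
The bisector from R has length 2·s·t·cos(∠R/2)/(s+t) ≈ 72.601.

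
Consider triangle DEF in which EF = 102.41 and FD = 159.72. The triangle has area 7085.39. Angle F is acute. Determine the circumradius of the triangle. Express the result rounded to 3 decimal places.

R ≈ 80.922

From area = ½·EF·FD·sin F, we get sin F = 2·area/(EF·FD) ≈ 0.86635.
Taking the acute solution, ∠F ≈ 60.04°.
Law of cosines then gives DE ≈ 140.21.
Circumradius = DE/(2 sin F) ≈ 80.922.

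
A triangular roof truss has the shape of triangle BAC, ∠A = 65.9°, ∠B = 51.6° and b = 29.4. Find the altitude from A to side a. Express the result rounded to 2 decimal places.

h_A ≈ 26.08

The third angle is ∠C = 180° − ∠B − ∠A = 62.50°.
Law of sines: a = b·sin A/sin B ≈ 34.245.
Law of sines: c = b·sin C/sin B ≈ 33.276.
Area = ½·b·a·sin C ≈ 446.52.
The altitude from A has length 2·area/a ≈ 26.078.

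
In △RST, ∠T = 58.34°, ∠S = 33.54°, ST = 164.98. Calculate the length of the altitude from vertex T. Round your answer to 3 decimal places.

The third angle is ∠R = 180° − ∠S − ∠T = 88.12°.
Law of sines: TR = ST·sin S/sin R ≈ 91.204.
Law of sines: RS = ST·sin T/sin R ≈ 140.5.
Area = ½·ST·TR·sin T ≈ 6403.7.
The altitude from T has length 2·area/RS ≈ 91.155.

91.155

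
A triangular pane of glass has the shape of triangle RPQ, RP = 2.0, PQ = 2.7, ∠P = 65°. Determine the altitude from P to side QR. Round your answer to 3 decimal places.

1.887

By the law of cosines, QR² = RP² + PQ² − 2·RP·PQ·cos P = 6.7257, so QR ≈ 2.5934.
Area = ½·RP·PQ·sin P ≈ 2.447.
The altitude from P has length 2·area/QR ≈ 1.8871.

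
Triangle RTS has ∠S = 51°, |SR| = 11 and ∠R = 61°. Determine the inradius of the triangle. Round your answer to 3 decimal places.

The third angle is ∠T = 180° − ∠S − ∠R = 68.00°.
Law of sines: |TS| = |SR|·sin R/sin T ≈ 10.376.
Law of sines: |RT| = |SR|·sin S/sin T ≈ 9.22.
Area = ½·|SR|·|TS|·sin S ≈ 44.352.
Semiperimeter s = (10.376+11+9.22)/2 = 15.298.
Inradius = area/s = 44.352/15.298 ≈ 2.8992.

2.899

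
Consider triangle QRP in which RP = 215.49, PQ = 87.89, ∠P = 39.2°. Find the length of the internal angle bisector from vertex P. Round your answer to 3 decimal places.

t_P ≈ 117.622

By the law of cosines, QR² = RP² + PQ² − 2·RP·PQ·cos P = 24807, so QR ≈ 157.5.
The bisector from P has length 2·RP·PQ·cos(∠P/2)/(RP+PQ) ≈ 117.62.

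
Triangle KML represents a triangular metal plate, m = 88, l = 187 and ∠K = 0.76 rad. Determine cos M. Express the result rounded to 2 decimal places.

By the law of cosines, k² = m² + l² − 2·m·l·cos K = 18857, so k ≈ 137.32.
Law of cosines again: cos M = (l² + k² − m²)/(2·l·k) ≈ 0.89727, so ∠M ≈ 0.457 rad.

0.90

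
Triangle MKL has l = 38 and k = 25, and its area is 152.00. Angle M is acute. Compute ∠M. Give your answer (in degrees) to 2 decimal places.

∠M ≈ 18.66°

From area = ½·k·l·sin M, we get sin M = 2·area/(k·l) ≈ 0.32000.
Taking the acute solution, ∠M ≈ 18.66°.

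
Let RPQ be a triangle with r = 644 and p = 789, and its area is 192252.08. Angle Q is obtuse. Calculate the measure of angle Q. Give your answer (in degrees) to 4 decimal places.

130.8237

From area = ½·r·p·sin Q, we get sin Q = 2·area/(r·p) ≈ 0.75673.
Taking the obtuse solution, ∠Q ≈ 130.82°.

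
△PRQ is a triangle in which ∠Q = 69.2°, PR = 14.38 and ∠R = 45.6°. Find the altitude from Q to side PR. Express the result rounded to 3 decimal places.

The third angle is ∠P = 180° − ∠R − ∠Q = 65.20°.
Law of sines: RQ = PR·sin P/sin Q ≈ 13.964.
Law of sines: QP = PR·sin R/sin Q ≈ 10.99.
Area = ½·PR·RQ·sin R ≈ 71.734.
The altitude from Q has length 2·area/PR ≈ 9.9768.

h_Q ≈ 9.977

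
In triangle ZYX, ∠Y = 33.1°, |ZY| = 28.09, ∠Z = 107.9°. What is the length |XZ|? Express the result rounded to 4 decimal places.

The third angle is ∠X = 180° − ∠Z − ∠Y = 39.00°.
Law of sines: |XZ| = |ZY|·sin Y/sin X ≈ 24.376.

24.3755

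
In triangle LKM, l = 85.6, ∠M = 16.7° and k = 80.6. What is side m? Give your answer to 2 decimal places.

24.64

By the law of cosines, m² = l² + k² − 2·l·k·cos M = 607, so m ≈ 24.637.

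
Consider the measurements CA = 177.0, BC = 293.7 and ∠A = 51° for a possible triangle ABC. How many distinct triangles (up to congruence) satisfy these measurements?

CA·sin A = 177.0·sin(51°) ≈ 137.6.
Since BC ≥ CA, exactly one triangle exists.

1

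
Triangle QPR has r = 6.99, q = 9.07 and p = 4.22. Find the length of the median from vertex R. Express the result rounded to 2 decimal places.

Median from R: ½√(2·q² + 2·p² − r²) ≈ 6.1499.

6.15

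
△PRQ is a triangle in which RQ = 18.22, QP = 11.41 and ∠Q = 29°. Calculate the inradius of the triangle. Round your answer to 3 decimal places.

r ≈ 2.548

By the law of cosines, PR² = RQ² + QP² − 2·RQ·QP·cos Q = 98.507, so PR ≈ 9.9251.
Area = ½·RQ·QP·sin Q ≈ 50.394.
Semiperimeter s = (18.22+11.41+9.9251)/2 = 19.778.
Inradius = area/s = 50.394/19.778 ≈ 2.548.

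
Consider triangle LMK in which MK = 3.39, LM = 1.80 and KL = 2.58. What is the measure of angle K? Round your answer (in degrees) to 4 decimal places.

∠K ≈ 31.5390°

By the law of cosines, cos K = (MK² + KL² − LM²) / (2·MK·KL) ≈ 0.85228, so ∠K ≈ 31.54°.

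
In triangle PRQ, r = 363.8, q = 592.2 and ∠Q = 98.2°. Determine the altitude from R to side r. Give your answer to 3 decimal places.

h_R ≈ 413.987

Law of sines: sin R = r·sin Q/q ≈ 0.60804.
Since q ≥ r, only the acute value applies: ∠R ≈ 37.45°.
Then ∠P = 180° − ∠Q − ∠R ≈ 44.35°.
Law of sines gives p = q·sin P/sin Q ≈ 418.26.
Area = ½·q·r·sin P ≈ 75304.
The altitude from R has length 2·area/r ≈ 413.99.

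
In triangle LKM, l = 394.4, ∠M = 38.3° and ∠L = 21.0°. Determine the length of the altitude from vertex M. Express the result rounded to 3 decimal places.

h_M ≈ 339.126

The third angle is ∠K = 180° − ∠M − ∠L = 120.70°.
Law of sines: k = l·sin K/sin L ≈ 946.31.
Law of sines: m = l·sin M/sin L ≈ 682.09.
Area = ½·l·k·sin M ≈ 1.1566e+05.
The altitude from M has length 2·area/m ≈ 339.13.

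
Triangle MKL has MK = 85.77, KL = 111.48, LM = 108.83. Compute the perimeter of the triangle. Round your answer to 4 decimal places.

Perimeter = 111.48 + 108.83 + 85.77 = 306.08.

perimeter ≈ 306.0800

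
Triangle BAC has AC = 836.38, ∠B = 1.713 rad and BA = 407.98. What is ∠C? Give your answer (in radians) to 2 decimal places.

Law of sines: sin C = BA·sin B/AC ≈ 0.48287.
Since AC ≥ BA, only the acute value applies: ∠C ≈ 0.504 rad.
Then ∠A = π − ∠B − ∠C ≈ 0.925 rad.

∠C ≈ 0.50 rad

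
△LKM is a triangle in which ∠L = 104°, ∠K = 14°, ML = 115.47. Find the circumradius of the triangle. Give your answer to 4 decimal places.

The third angle is ∠M = 180° − ∠L − ∠K = 62.00°.
Law of sines: KM = ML·sin L/sin K ≈ 463.12.
Law of sines: LK = ML·sin M/sin K ≈ 421.43.
Circumradius = ML/(2 sin K) ≈ 238.65.

R ≈ 238.6514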